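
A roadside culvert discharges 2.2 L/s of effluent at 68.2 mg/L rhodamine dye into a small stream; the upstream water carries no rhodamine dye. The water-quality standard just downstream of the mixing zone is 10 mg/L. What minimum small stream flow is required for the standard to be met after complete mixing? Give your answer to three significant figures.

12.8 L/s

Set C_mix = 10: (Q·0 + 2.200·68.20) / (Q + 2.200) = 10
→ Q = 2.200·(68.20 − 10)/(10 − 0) = 12.80 L/s.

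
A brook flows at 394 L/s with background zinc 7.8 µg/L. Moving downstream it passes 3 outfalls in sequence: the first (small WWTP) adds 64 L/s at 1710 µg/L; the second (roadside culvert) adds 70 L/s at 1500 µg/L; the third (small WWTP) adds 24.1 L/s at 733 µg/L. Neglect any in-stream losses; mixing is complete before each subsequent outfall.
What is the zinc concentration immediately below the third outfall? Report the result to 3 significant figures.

426 µg/L

Below outfall 1: Q → 458.0 L/s, C = (394.0·7.800 + 64.00·1710)/458.0 = 245.7 µg/L.
Below outfall 2: Q → 528.0 L/s, C = (458.0·245.7 + 70.00·1500)/528.0 = 412.0 µg/L.
Below outfall 3: Q → 552.1 L/s, C = (528.0·412.0 + 24.10·733.0)/552.1 = 426.0 µg/L.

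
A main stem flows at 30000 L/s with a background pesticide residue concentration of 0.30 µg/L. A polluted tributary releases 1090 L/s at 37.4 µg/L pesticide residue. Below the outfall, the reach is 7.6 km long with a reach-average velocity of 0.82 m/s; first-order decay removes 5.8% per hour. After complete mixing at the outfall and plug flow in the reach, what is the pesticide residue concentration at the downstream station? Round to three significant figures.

Flow-weighted average: C = (30000·0.3000 + 1090·37.40) / 31090 = 49770/31090 = 1.601 µg/L.
Travel time t = 7.6·1000 / 0.82 = 9268 s = 2.575 h.
5.8%/h lost → k = −ln(1 − 0.058) = 0.05975 h⁻¹.
After decay, C = 1.601 × e^(−kt) = 1.601 × 0.8574 = 1.372 µg/L.

1.37 µg/L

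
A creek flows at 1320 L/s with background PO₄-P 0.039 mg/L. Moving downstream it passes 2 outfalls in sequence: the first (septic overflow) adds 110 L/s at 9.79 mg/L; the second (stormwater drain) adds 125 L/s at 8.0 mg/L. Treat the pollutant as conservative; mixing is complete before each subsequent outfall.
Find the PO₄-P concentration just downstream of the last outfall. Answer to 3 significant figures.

Below outfall 1: Q → 1430 L/s, C = (1320·0.03900 + 110.0·9.790)/1430 = 0.7891 mg/L.
Below outfall 2: Q → 1555 L/s, C = (1430·0.7891 + 125.0·8.000)/1555 = 1.369 mg/L.

1.37 mg/L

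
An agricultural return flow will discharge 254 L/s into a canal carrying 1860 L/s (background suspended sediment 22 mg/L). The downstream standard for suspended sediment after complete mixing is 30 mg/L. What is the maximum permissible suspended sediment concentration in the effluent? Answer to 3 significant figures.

At the limit, (Qr·Cr + Qe·Cₑ)/(Qr + Qe) = 30:
Cₑ = (2114·30 − 1860·22.00) / 254.0 = 88.58 mg/L.

88.6 mg/L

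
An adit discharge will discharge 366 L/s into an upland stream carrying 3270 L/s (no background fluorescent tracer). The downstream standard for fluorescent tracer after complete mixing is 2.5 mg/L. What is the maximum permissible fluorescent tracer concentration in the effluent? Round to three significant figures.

At the limit, (Qr·Cr + Qe·Cₑ)/(Qr + Qe) = 2.5:
Cₑ = (3636·2.5 − 3270·0) / 366.0 = 24.84 mg/L.

24.8 mg/L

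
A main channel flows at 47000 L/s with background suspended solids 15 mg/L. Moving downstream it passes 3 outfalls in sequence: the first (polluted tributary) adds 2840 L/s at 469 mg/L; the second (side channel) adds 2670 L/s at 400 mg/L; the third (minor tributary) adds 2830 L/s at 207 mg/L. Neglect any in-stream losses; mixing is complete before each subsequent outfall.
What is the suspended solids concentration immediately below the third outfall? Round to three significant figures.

Outfall 1: combined Q = 49840 L/s; C = (47000·15.00 + 2840·469.0)/49840 = 40.87 mg/L.
Outfall 2: combined Q = 52510 L/s; C = (49840·40.87 + 2670·400.0)/52510 = 59.13 mg/L.
Outfall 3: combined Q = 55340 L/s; C = (52510·59.13 + 2830·207.0)/55340 = 66.69 mg/L.

66.7 mg/L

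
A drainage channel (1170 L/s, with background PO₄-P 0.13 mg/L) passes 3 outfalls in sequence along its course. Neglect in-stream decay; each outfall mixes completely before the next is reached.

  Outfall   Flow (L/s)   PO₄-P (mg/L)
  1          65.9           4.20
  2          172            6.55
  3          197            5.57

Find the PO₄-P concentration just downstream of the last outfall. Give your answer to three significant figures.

Below outfall 1: Q → 1236 L/s, C = (1170·0.1300 + 65.90·4.200)/1236 = 0.3470 mg/L.
Below outfall 2: Q → 1408 L/s, C = (1236·0.3470 + 172.0·6.550)/1408 = 1.105 mg/L.
Below outfall 3: Q → 1605 L/s, C = (1408·1.105 + 197.0·5.570)/1605 = 1.653 mg/L.

1.65 mg/L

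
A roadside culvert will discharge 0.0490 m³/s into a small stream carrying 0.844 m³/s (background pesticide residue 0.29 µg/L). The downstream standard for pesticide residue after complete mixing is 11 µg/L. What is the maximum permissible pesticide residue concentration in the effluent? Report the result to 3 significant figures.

195 µg/L

At the limit, (Qr·Cr + Qe·Cₑ)/(Qr + Qe) = 11:
Cₑ = (0.8930·11 − 0.8440·0.2900) / 0.04900 = 195.5 µg/L.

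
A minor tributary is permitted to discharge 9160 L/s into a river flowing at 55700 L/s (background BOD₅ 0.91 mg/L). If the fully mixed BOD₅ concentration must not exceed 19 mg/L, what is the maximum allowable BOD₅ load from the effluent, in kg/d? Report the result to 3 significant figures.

102000 kg/d

Mass balance at the limit: 55700·0.9100 + 9160·Cₑ = 64860·19 → Cₑ = 129.0 mg/L.
9160 L/s = 9.160 m³/s. Load = 9.160 m³/s × 129.0 g/m³ × 86 400 s/d = 102100 kg/d.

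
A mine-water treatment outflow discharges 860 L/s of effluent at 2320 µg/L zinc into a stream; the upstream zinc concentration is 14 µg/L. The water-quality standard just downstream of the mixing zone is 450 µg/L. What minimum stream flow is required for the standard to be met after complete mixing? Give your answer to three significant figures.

3690 L/s

Set C_mix = 450: (Q·14.00 + 860.0·2320) / (Q + 860.0) = 450
→ Q = 860.0·(2320 − 450)/(450 − 14.00) = 3689 L/s.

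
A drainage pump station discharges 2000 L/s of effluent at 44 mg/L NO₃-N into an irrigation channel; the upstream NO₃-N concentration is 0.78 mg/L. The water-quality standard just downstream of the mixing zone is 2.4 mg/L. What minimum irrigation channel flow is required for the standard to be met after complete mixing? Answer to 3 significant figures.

Set C_mix = 2.4: (Q·0.7800 + 2000·44.00) / (Q + 2000) = 2.4
→ Q = 2000·(44.00 − 2.4)/(2.4 − 0.7800) = 51360 L/s.

51400 L/s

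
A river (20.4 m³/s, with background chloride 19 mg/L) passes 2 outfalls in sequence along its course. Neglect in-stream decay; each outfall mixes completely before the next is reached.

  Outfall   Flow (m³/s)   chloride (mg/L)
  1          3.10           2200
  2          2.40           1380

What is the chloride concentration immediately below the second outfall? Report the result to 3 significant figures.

406 mg/L

After outfall 1: Q = 20.40 + 3.100 = 23.50 m³/s; C = (20.40·19.00 + 3.100·2200)/23.50 = 306.7 mg/L.
After outfall 2: Q = 23.50 + 2.400 = 25.90 m³/s; C = (23.50·306.7 + 2.400·1380)/25.90 = 406.2 mg/L.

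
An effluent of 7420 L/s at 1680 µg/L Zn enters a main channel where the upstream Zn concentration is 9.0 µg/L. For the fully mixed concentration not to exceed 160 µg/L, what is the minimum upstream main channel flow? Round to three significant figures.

74700 L/s

Set C_mix = 160: (Q·9.000 + 7420·1680) / (Q + 7420) = 160
→ Q = 7420·(1680 − 160)/(160 − 9.000) = 74690 L/s.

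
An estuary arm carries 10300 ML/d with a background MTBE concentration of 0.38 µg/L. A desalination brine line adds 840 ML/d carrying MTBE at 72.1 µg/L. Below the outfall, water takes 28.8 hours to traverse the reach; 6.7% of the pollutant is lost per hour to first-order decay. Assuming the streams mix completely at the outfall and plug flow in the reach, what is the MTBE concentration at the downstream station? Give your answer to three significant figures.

Conservation of mass: C = (10300·0.3800 + 840.0·72.10) / 11140 = 64480/11140 = 5.788 µg/L.
6.7%/h lost → k = −ln(1 − 0.067) = 0.06935 h⁻¹.
Applying C = C₀e^(−kt): 5.788 × 0.1357 = 0.7854 µg/L.

0.785 µg/L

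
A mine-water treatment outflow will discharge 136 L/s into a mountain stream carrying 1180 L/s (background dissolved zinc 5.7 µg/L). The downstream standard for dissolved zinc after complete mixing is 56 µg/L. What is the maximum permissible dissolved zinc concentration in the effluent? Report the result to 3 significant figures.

At the limit, (Qr·Cr + Qe·Cₑ)/(Qr + Qe) = 56:
Cₑ = (1316·56 − 1180·5.700) / 136.0 = 492.4 µg/L.

492 µg/L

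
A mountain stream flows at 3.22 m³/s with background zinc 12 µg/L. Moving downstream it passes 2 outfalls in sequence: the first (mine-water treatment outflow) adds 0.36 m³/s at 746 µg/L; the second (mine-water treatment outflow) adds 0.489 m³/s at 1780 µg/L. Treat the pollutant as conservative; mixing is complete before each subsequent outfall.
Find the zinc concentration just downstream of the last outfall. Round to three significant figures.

289 µg/L

Outfall 1: combined Q = 3.580 m³/s; C = (3.220·12.00 + 0.3600·746.0)/3.580 = 85.81 µg/L.
Outfall 2: combined Q = 4.069 m³/s; C = (3.580·85.81 + 0.4890·1780)/4.069 = 289.4 µg/L.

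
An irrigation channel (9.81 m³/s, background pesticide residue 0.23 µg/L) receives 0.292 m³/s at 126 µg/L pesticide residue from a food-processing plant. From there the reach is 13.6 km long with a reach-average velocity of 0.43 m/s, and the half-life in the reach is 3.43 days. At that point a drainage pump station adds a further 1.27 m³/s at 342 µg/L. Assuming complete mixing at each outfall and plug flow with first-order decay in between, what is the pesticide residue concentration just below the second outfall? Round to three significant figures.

Mass balance: C = (9.810·0.2300 + 0.2920·126.0) / 10.10 = 39.05/10.10 = 3.865 µg/L; combined flow 10.10 m³/s.
Travel time t = 13.6·1000 / 0.43 = 31630 s = 8.786 h.
Half-life 3.43 d → k = ln 2 / 3.43 = 0.2021 d⁻¹.
Decay over the reach: 3.865·exp(−kt) = 3.865·0.9287 = 3.590 µg/L.
At the second outfall, C = (10.10·3.590 + 1.270·342.0) / (10.10 + 1.270) = 41.38 µg/L.

41.4 µg/L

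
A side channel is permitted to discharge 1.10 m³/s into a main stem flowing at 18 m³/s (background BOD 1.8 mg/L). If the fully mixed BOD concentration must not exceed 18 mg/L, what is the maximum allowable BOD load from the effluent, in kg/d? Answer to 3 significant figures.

Mass balance at the limit: 18.00·1.800 + 1.100·Cₑ = 19.10·18 → Cₑ = 283.1 mg/L.
Load = 1.100 m³/s × 283.1 g/m³ × 86 400 s/d = 26900 kg/d.

26900 kg/d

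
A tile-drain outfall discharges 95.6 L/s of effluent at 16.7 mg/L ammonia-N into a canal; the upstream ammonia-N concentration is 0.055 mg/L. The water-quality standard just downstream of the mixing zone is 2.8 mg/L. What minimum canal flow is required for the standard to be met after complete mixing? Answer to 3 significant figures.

Set C_mix = 2.8: (Q·0.05500 + 95.60·16.70) / (Q + 95.60) = 2.8
→ Q = 95.60·(16.70 − 2.8)/(2.8 − 0.05500) = 484.1 L/s.

484 L/s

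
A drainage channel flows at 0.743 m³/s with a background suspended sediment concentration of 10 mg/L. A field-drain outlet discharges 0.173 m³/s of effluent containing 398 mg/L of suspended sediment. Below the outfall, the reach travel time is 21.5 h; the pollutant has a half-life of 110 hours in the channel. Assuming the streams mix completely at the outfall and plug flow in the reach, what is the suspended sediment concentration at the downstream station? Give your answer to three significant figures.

72.7 mg/L

Flow-weighted average: C = (0.7430·10.00 + 0.1730·398.0) / 0.9160 = 76.28/0.9160 = 83.28 mg/L.
Half-life 110 h → k = ln 2 / 110 = 0.006301 h⁻¹ = 0.1512 d⁻¹.
First-order decay: C = 83.28·exp(−k·t) = 83.28·0.8733 = 72.73 mg/L.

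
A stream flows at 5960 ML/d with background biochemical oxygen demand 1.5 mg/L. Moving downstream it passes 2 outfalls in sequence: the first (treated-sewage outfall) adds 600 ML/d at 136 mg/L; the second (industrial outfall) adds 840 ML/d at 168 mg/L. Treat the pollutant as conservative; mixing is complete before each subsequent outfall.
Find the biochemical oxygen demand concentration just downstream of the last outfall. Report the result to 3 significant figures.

After outfall 1: Q = 5960 + 600.0 = 6560 ML/d; C = (5960·1.500 + 600.0·136.0)/6560 = 13.80 mg/L.
After outfall 2: Q = 6560 + 840.0 = 7400 ML/d; C = (6560·13.80 + 840.0·168.0)/7400 = 31.31 mg/L.

31.3 mg/L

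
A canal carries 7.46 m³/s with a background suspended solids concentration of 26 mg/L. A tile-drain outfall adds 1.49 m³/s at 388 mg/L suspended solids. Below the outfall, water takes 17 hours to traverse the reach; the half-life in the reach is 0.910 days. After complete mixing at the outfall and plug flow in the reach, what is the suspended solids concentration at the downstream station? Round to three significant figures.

50.3 mg/L

Conservation of mass: C = (7.460·26.00 + 1.490·388.0) / 8.950 = 772.1/8.950 = 86.27 mg/L.
Half-life 0.910 d → k = ln 2 / 0.910 = 0.7617 d⁻¹.
First-order decay: C = 86.27·exp(−k·t) = 86.27·0.5830 = 50.29 mg/L.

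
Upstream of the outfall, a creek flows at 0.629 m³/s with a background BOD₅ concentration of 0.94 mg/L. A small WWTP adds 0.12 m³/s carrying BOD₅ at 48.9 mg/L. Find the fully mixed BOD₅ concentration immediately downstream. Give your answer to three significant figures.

Mass balance: C = (0.6290·0.9400 + 0.1200·48.90) / 0.7490 = 6.459/0.7490 = 8.624 mg/L.

8.62 mg/L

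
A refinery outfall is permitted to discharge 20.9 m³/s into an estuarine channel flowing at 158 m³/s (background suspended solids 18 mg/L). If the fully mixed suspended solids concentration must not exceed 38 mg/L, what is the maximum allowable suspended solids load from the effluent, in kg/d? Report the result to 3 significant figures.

342000 kg/d

Mass balance at the limit: 158.0·18.00 + 20.90·Cₑ = 178.9·38 → Cₑ = 189.2 mg/L.
Load = 20.90 m³/s × 189.2 g/m³ × 86 400 s/d = 341600 kg/d.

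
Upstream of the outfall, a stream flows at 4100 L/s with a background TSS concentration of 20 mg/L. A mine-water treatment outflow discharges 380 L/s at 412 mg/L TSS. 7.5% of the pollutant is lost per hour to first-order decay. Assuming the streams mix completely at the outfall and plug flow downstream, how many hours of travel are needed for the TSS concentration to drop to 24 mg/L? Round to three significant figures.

10.2 h

Mass balance: C = (4100·20.00 + 380.0·412.0) / 4480 = 238600/4480 = 53.25 mg/L.
7.5%/h lost → k = −ln(1 − 0.075) = 0.07796 h⁻¹.
53.25·exp(−k·t) = 24 → t = ln(53.25/24)/k = 36800 s = 10.22 h.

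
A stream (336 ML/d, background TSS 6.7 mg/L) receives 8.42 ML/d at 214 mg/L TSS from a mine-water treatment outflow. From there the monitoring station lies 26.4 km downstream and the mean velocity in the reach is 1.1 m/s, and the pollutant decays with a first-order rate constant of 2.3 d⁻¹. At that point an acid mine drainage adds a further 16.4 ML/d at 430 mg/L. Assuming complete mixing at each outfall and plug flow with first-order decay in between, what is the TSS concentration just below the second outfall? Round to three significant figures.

25.5 mg/L

Flow-weighted average: C = (336.0·6.700 + 8.420·214.0) / 344.4 = 4053/344.4 = 11.77 mg/L; combined flow 344.4 ML/d.
Travel time t = 26.4·1000 / 1.1 = 24000 s = 6.667 h.
First-order decay: C = 11.77·exp(−k·t) = 11.77·0.5279 = 6.212 mg/L.
At the second outfall, C = (344.4·6.212 + 16.40·430.0) / (344.4 + 16.40) = 25.47 mg/L.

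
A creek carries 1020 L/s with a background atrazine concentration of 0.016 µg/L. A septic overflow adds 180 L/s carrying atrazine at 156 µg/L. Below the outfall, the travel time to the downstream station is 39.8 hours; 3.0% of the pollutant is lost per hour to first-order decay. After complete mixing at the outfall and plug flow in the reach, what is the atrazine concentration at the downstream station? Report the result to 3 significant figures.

Flow-weighted average: C = (1020·0.01600 + 180.0·156.0) / 1200 = 28100/1200 = 23.41 µg/L.
3.0%/h lost → k = −ln(1 − 0.03) = 0.03046 h⁻¹.
First-order decay: C = 23.41·exp(−k·t) = 23.41·0.2975 = 6.966 µg/L.

6.97 µg/L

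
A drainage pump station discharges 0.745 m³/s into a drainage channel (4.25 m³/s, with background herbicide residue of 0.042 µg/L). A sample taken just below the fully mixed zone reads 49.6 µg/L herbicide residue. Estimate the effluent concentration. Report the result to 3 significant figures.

332 µg/L

Mass balance: 4.250·0.04200 + 0.7450·Cₑ = 4.995·49.60
→ Cₑ = (4.995·49.60 − 4.250·0.04200) / 0.7450 = 332.3 µg/L.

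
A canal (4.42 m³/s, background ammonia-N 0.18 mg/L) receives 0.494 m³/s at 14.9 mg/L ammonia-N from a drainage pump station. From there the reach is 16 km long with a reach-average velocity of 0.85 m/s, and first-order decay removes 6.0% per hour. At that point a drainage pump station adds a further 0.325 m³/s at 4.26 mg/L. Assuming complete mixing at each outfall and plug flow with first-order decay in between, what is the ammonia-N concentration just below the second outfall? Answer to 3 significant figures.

1.39 mg/L

After mixing, C = (4.420·0.1800 + 0.4940·14.90) / 4.914 = 8.156/4.914 = 1.660 mg/L; combined flow 4.914 m³/s.
Travel time t = 16·1000 / 0.85 = 18820 s = 5.229 h.
6.0%/h lost → k = −ln(1 − 0.06) = 0.06188 h⁻¹.
Applying C = C₀e^(−kt): 1.660 × 0.7236 = 1.201 mg/L.
Second outfall: C = (4.914·1.201 + 0.3250·4.260)/5.239 = 1.391 mg/L.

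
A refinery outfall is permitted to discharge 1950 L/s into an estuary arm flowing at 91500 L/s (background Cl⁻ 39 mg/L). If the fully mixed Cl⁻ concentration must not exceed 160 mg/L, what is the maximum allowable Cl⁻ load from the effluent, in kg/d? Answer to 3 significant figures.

Mass balance at the limit: 91500·39.00 + 1950·Cₑ = 93450·160 → Cₑ = 5838 mg/L.
1950 L/s = 1.950 m³/s. Load = 1.950 m³/s × 5838 g/m³ × 86 400 s/d = 983500 kg/d.

984000 kg/d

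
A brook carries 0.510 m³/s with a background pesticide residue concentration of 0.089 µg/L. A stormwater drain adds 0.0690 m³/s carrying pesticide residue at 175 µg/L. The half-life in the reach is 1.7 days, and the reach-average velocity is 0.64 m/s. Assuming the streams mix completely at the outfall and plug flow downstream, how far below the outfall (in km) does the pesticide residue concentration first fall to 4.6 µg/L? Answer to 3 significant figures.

After mixing, C = (0.5100·0.08900 + 0.06900·175.0) / 0.5790 = 12.12/0.5790 = 20.93 µg/L.
Half-life 1.7 d → k = ln 2 / 1.7 = 0.4077 d⁻¹.
Set 20.93·exp(−k·t) = 4.6 → t = ln(20.93/4.6)/k = 321100 s = 89.19 h.
Distance = v·t = 0.64·321100 = 205500 m = 205.5 km.

205 km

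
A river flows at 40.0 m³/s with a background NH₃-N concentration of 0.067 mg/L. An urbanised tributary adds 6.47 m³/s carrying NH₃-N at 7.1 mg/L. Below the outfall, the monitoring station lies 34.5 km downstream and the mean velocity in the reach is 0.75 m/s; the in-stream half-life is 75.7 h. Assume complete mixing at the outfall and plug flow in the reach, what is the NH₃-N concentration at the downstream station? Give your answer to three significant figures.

0.931 mg/L

After mixing, C = (40.00·0.06700 + 6.470·7.100) / 46.47 = 48.62/46.47 = 1.046 mg/L.
Travel time t = 34.5·1000 / 0.75 = 46000 s = 12.78 h.
Half-life 75.7 h → k = ln 2 / 75.7 = 0.009157 h⁻¹ = 0.2198 d⁻¹.
Applying C = C₀e^(−kt): 1.046 × 0.8896 = 0.9307 mg/L.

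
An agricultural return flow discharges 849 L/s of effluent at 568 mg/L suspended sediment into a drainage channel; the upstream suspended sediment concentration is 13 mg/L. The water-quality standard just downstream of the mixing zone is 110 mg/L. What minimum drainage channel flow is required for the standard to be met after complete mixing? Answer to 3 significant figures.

Set C_mix = 110: (Q·13.00 + 849.0·568.0) / (Q + 849.0) = 110
→ Q = 849.0·(568.0 − 110)/(110 − 13.00) = 4009 L/s.

4010 L/s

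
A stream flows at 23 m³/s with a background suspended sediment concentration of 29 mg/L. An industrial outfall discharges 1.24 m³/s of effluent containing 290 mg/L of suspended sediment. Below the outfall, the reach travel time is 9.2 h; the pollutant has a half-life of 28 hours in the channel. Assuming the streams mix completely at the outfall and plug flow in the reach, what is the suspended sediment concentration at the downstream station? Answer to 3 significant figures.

33.7 mg/L

Mass balance: C = (23.00·29.00 + 1.240·290.0) / 24.24 = 1027/24.24 = 42.35 mg/L.
Half-life 28 h → k = ln 2 / 28 = 0.02476 h⁻¹ = 0.5941 d⁻¹.
Decay over the reach: 42.35·exp(−kt) = 42.35·0.7963 = 33.73 mg/L.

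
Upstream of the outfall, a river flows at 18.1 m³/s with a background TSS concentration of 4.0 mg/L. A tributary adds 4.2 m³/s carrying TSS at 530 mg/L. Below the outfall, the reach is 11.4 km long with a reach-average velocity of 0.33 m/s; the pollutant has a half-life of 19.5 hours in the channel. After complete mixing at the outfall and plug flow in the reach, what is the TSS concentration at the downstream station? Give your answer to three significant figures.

Conservation of mass: C = (18.10·4.000 + 4.200·530.0) / 22.30 = 2298/22.30 = 103.1 mg/L.
Travel time t = 11.4·1000 / 0.33 = 34550 s = 9.596 h.
Half-life 19.5 h → k = ln 2 / 19.5 = 0.03555 h⁻¹ = 0.8531 d⁻¹.
After decay, C = 103.1 × e^(−kt) = 103.1 × 0.7110 = 73.28 mg/L.

73.3 mg/L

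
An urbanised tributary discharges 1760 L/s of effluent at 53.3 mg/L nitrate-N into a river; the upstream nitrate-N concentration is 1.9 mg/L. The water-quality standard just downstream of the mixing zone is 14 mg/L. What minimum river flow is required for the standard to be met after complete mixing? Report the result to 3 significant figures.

Set C_mix = 14: (Q·1.900 + 1760·53.30) / (Q + 1760) = 14
→ Q = 1760·(53.30 − 14)/(14 − 1.900) = 5716 L/s.

5720 L/s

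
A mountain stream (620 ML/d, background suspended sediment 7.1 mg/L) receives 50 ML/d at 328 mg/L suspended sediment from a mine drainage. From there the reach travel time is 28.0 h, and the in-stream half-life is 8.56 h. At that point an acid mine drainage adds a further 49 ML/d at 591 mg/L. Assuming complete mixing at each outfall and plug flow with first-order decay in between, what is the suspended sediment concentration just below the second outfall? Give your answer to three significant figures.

Mass balance: C = (620.0·7.100 + 50.00·328.0) / 670.0 = 20800/670.0 = 31.05 mg/L; combined flow 670.0 ML/d.
Half-life 8.56 h → k = ln 2 / 8.56 = 0.08098 h⁻¹ = 1.943 d⁻¹.
First-order decay: C = 31.05·exp(−k·t) = 31.05·0.1036 = 3.216 mg/L.
At the second outfall, C = (670.0·3.216 + 49.00·591.0) / (670.0 + 49.00) = 43.27 mg/L.

43.3 mg/L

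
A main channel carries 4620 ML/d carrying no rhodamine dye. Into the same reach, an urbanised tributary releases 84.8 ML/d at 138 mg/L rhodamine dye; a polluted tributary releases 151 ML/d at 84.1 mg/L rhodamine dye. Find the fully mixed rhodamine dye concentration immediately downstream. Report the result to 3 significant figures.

5.03 mg/L

Flow-weighted average: C = (4620·0 + 84.80·138.0 + 151.0·84.10) / 4856 = 24400/4856 = 5.025 mg/L.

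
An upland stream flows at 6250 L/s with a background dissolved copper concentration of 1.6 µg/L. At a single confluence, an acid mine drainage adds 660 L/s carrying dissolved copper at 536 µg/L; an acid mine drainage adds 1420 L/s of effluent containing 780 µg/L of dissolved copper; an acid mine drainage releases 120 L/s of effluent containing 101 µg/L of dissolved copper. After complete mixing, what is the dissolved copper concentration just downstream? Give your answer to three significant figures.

176 µg/L

Mixed concentration C = ΣQC/ΣQ = (6250·1.600 + 660.0·536.0 + 1420·780.0 + 120.0·101.0) / 8450 = 1483000/8450 = 175.6 µg/L.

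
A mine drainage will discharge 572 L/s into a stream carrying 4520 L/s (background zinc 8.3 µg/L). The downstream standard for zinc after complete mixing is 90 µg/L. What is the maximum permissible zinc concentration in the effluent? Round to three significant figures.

736 µg/L

At the limit, (Qr·Cr + Qe·Cₑ)/(Qr + Qe) = 90:
Cₑ = (5092·90 − 4520·8.300) / 572.0 = 735.6 µg/L.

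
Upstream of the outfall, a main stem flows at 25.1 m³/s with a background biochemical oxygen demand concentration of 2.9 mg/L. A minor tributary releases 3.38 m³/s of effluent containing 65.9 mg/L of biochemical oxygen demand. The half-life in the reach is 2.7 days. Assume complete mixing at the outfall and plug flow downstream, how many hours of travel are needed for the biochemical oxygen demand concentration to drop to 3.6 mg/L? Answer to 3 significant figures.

99.0 h

Mixed concentration C = ΣQC/ΣQ = (25.10·2.900 + 3.380·65.90) / 28.48 = 295.5/28.48 = 10.38 mg/L.
Half-life 2.7 d → k = ln 2 / 2.7 = 0.2567 d⁻¹.
10.38·exp(−k·t) = 3.6 → t = ln(10.38/3.6)/k = 356300 s = 98.97 h.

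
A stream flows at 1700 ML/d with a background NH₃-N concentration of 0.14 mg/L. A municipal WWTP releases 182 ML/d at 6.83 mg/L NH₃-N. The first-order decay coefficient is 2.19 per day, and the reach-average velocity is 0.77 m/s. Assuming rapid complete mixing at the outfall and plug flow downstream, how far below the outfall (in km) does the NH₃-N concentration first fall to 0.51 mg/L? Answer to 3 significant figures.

Conservation of mass: C = (1700·0.1400 + 182.0·6.830) / 1882 = 1481/1882 = 0.7870 mg/L.
Set 0.7870·exp(−k·t) = 0.51 → t = ln(0.7870/0.51)/k = 17110 s = 4.754 h.
Distance = v·t = 0.77·17110 = 13180 m = 13.18 km.

13.2 km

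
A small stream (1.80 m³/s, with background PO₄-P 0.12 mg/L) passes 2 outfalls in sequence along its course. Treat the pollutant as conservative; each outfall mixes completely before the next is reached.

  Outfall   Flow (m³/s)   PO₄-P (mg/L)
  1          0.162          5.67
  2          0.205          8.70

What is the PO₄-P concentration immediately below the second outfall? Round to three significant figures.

1.35 mg/L

Below outfall 1: Q → 1.962 m³/s, C = (1.800·0.1200 + 0.1620·5.670)/1.962 = 0.5783 mg/L.
Below outfall 2: Q → 2.167 m³/s, C = (1.962·0.5783 + 0.2050·8.700)/2.167 = 1.347 mg/L.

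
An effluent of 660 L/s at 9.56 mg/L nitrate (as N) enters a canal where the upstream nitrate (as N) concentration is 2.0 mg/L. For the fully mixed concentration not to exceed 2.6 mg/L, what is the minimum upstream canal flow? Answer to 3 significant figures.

Set C_mix = 2.6: (Q·2.000 + 660.0·9.560) / (Q + 660.0) = 2.6
→ Q = 660.0·(9.560 − 2.6)/(2.6 − 2.000) = 7656 L/s.

7660 L/s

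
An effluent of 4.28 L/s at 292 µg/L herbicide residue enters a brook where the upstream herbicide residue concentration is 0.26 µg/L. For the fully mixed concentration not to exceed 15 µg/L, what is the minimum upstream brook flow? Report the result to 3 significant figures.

80.4 L/s

Set C_mix = 15: (Q·0.2600 + 4.280·292.0) / (Q + 4.280) = 15
→ Q = 4.280·(292.0 − 15)/(15 − 0.2600) = 80.43 L/s.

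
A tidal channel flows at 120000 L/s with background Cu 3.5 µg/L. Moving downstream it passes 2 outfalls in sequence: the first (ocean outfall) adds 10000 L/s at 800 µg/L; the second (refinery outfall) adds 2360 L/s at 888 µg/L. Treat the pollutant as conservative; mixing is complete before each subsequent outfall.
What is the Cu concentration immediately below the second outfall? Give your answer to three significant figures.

Outfall 1: combined Q = 130000 L/s; C = (120000·3.500 + 10000·800.0)/130000 = 64.77 µg/L.
Outfall 2: combined Q = 132400 L/s; C = (130000·64.77 + 2360·888.0)/132400 = 79.45 µg/L.

79.4 µg/L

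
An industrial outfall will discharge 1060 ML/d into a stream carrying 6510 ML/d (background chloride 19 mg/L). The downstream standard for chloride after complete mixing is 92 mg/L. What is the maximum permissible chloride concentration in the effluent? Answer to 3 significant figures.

At the limit, (Qr·Cr + Qe·Cₑ)/(Qr + Qe) = 92:
Cₑ = (7570·92 − 6510·19.00) / 1060 = 540.3 mg/L.

540 mg/L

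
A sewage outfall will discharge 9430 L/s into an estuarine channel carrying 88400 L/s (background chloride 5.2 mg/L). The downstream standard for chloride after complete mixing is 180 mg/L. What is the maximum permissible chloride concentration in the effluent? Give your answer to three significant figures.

At the limit, (Qr·Cr + Qe·Cₑ)/(Qr + Qe) = 180:
Cₑ = (97830·180 − 88400·5.200) / 9430 = 1819 mg/L.

1820 mg/L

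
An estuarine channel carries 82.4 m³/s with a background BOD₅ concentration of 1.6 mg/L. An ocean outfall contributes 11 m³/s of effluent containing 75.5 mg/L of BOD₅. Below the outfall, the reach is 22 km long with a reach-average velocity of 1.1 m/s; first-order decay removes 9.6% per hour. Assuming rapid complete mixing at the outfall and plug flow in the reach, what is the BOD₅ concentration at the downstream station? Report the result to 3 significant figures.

After mixing, C = (82.40·1.600 + 11.00·75.50) / 93.40 = 962.3/93.40 = 10.30 mg/L.
Travel time t = 22·1000 / 1.1 = 20000 s = 5.556 h.
9.6%/h lost → k = −ln(1 − 0.096) = 0.1009 h⁻¹.
Decay over the reach: 10.30·exp(−kt) = 10.30·0.5708 = 5.881 mg/L.

5.88 mg/L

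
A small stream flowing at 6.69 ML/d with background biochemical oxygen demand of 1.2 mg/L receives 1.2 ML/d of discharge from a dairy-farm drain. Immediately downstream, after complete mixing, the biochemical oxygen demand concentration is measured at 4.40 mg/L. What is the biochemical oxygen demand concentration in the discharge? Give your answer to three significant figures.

22.2 mg/L

Mass balance: 6.690·1.200 + 1.200·Cₑ = 7.890·4.400
→ Cₑ = (7.890·4.400 − 6.690·1.200) / 1.200 = 22.24 mg/L.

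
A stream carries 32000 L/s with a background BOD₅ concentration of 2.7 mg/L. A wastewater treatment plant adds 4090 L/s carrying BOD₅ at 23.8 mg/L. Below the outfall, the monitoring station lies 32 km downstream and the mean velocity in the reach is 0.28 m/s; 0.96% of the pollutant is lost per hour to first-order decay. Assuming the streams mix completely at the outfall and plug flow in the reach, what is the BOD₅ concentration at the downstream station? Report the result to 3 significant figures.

3.75 mg/L

Mass balance: C = (32000·2.700 + 4090·23.80) / 36090 = 183700/36090 = 5.091 mg/L.
Travel time t = 32·1000 / 0.28 = 114300 s = 31.75 h.
0.96%/h lost → k = −ln(1 − 0.0096) = 0.009646 h⁻¹.
After decay, C = 5.091 × e^(−kt) = 5.091 × 0.7362 = 3.748 mg/L.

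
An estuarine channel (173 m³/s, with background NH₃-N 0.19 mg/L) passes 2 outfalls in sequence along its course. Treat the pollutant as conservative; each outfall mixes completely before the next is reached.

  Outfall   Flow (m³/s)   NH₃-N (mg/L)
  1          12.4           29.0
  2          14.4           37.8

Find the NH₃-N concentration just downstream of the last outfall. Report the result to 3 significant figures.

4.69 mg/L

Below outfall 1: Q → 185.4 m³/s, C = (173.0·0.1900 + 12.40·29.00)/185.4 = 2.117 mg/L.
Below outfall 2: Q → 199.8 m³/s, C = (185.4·2.117 + 14.40·37.80)/199.8 = 4.689 mg/L.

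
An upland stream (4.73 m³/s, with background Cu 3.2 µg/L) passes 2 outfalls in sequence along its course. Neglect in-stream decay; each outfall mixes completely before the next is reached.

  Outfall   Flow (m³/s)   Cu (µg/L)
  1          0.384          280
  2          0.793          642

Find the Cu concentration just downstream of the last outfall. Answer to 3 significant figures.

Outfall 1: combined Q = 5.114 m³/s; C = (4.730·3.200 + 0.3840·280.0)/5.114 = 23.98 µg/L.
Outfall 2: combined Q = 5.907 m³/s; C = (5.114·23.98 + 0.7930·642.0)/5.907 = 107.0 µg/L.

107 µg/L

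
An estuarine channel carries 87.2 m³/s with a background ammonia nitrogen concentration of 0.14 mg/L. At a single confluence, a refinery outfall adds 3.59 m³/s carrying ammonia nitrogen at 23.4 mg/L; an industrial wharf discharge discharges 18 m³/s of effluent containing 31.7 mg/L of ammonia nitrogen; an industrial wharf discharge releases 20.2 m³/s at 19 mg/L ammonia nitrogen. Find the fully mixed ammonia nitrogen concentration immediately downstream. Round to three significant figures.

8.14 mg/L

Mass balance: C = (87.20·0.1400 + 3.590·23.40 + 18.00·31.70 + 20.20·19.00) / 129.0 = 1051/129.0 = 8.145 mg/L.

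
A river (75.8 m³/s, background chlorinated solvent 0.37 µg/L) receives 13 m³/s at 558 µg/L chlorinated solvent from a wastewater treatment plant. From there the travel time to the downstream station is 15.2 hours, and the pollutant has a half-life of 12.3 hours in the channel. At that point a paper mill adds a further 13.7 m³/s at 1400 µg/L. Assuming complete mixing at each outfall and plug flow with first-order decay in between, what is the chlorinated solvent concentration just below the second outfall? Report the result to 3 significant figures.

Conservation of mass: C = (75.80·0.3700 + 13.00·558.0) / 88.80 = 7282/88.80 = 82.01 µg/L; combined flow 88.80 m³/s.
Half-life 12.3 h → k = ln 2 / 12.3 = 0.05635 h⁻¹ = 1.352 d⁻¹.
After decay, C = 82.01 × e^(−kt) = 82.01 × 0.4246 = 34.82 µg/L.
At the second outfall, C = (88.80·34.82 + 13.70·1400) / (88.80 + 13.70) = 217.3 µg/L.

217 µg/L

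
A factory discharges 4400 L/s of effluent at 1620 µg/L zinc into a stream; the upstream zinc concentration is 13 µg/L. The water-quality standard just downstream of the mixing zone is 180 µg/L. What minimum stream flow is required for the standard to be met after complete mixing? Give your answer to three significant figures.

Set C_mix = 180: (Q·13.00 + 4400·1620) / (Q + 4400) = 180
→ Q = 4400·(1620 − 180)/(180 − 13.00) = 37940 L/s.

37900 L/s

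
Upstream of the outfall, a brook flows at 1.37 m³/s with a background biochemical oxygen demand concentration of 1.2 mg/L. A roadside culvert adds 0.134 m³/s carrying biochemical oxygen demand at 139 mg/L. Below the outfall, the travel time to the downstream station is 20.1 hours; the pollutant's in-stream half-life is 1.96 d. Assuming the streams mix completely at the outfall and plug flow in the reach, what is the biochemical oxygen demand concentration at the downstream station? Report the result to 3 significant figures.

10.0 mg/L

After mixing, C = (1.370·1.200 + 0.1340·139.0) / 1.504 = 20.27/1.504 = 13.48 mg/L.
Half-life 1.96 d → k = ln 2 / 1.96 = 0.3536 d⁻¹.
Decay over the reach: 13.48·exp(−kt) = 13.48·0.7437 = 10.02 mg/L.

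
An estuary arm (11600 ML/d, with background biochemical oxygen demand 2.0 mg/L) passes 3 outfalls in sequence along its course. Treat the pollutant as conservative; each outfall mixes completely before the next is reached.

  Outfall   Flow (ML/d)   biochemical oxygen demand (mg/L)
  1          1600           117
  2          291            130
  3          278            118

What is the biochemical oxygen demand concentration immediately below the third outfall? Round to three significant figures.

Outfall 1: combined Q = 13200 ML/d; C = (11600·2.000 + 1600·117.0)/13200 = 15.94 mg/L.
Outfall 2: combined Q = 13490 ML/d; C = (13200·15.94 + 291.0·130.0)/13490 = 18.40 mg/L.
Outfall 3: combined Q = 13770 ML/d; C = (13490·18.40 + 278.0·118.0)/13770 = 20.41 mg/L.

20.4 mg/L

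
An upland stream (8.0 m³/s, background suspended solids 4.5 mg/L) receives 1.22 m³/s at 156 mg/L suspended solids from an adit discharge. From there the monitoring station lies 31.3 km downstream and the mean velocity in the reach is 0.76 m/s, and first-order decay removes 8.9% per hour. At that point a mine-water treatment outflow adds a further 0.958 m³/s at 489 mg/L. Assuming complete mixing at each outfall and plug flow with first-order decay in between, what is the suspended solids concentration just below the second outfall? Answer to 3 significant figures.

Conservation of mass: C = (8.000·4.500 + 1.220·156.0) / 9.220 = 226.3/9.220 = 24.55 mg/L; combined flow 9.220 m³/s.
Travel time t = 31.3·1000 / 0.76 = 41180 s = 11.44 h.
8.9%/h lost → k = −ln(1 − 0.089) = 0.09321 h⁻¹.
After decay, C = 24.55 × e^(−kt) = 24.55 × 0.3443 = 8.450 mg/L.
Second outfall: C = (9.220·8.450 + 0.9580·489.0)/10.18 = 53.68 mg/L.

53.7 mg/L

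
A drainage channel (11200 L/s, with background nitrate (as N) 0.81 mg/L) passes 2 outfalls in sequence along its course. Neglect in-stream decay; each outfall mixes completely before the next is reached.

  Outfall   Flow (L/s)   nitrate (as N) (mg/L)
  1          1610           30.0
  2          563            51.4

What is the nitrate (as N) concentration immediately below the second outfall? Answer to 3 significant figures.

Below outfall 1: Q → 12810 L/s, C = (11200·0.8100 + 1610·30.00)/12810 = 4.479 mg/L.
Below outfall 2: Q → 13370 L/s, C = (12810·4.479 + 563.0·51.40)/13370 = 6.454 mg/L.

6.45 mg/L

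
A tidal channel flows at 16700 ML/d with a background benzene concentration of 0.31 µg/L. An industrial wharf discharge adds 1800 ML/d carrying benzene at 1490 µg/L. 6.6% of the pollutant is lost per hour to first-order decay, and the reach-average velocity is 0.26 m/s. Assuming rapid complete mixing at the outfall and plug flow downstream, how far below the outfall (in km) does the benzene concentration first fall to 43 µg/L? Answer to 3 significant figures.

Flow-weighted average: C = (16700·0.3100 + 1800·1490) / 18500 = 2687000/18500 = 145.3 µg/L.
6.6%/h lost → k = −ln(1 − 0.066) = 0.06828 h⁻¹.
Set 145.3·exp(−k·t) = 43 → t = ln(145.3/43)/k = 64180 s = 17.83 h.
Distance = v·t = 0.26·64180 = 16690 m = 16.69 km.

16.7 km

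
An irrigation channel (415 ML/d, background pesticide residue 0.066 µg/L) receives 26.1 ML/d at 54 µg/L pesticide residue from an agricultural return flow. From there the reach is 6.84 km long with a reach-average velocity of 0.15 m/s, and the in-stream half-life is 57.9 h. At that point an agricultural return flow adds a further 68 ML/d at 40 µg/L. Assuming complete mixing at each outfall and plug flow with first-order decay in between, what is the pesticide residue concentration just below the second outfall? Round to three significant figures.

7.77 µg/L

Mass balance: C = (415.0·0.06600 + 26.10·54.00) / 441.1 = 1437/441.1 = 3.257 µg/L; combined flow 441.1 ML/d.
Travel time t = 6.84·1000 / 0.15 = 45600 s = 12.67 h.
Half-life 57.9 h → k = ln 2 / 57.9 = 0.01197 h⁻¹ = 0.2873 d⁻¹.
Applying C = C₀e^(−kt): 3.257 × 0.8593 = 2.799 µg/L.
Second outfall: C = (441.1·2.799 + 68.00·40.00)/509.1 = 7.768 µg/L.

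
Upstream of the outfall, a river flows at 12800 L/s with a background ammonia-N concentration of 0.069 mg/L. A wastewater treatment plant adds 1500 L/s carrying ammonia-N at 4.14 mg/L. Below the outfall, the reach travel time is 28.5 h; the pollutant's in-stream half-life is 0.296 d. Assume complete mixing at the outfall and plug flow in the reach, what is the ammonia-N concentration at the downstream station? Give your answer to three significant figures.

0.0307 mg/L

Conservation of mass: C = (12800·0.06900 + 1500·4.140) / 14300 = 7093/14300 = 0.4960 mg/L.
Half-life 0.296 d → k = ln 2 / 0.296 = 2.342 d⁻¹.
After decay, C = 0.4960 × e^(−kt) = 0.4960 × 0.06199 = 0.03075 mg/L.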